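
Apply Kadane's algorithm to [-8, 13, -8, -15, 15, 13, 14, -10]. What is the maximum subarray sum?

Using Kadane's algorithm on [-8, 13, -8, -15, 15, 13, 14, -10]:

Scanning through the array:
Position 1 (value 13): max_ending_here = 13, max_so_far = 13
Position 2 (value -8): max_ending_here = 5, max_so_far = 13
Position 3 (value -15): max_ending_here = -10, max_so_far = 13
Position 4 (value 15): max_ending_here = 15, max_so_far = 15
Position 5 (value 13): max_ending_here = 28, max_so_far = 28
Position 6 (value 14): max_ending_here = 42, max_so_far = 42
Position 7 (value -10): max_ending_here = 32, max_so_far = 42

Maximum subarray: [15, 13, 14]
Maximum sum: 42

The maximum subarray is [15, 13, 14] with sum 42. This subarray runs from index 4 to index 6.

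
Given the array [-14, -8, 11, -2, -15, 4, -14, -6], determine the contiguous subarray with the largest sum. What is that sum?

Using Kadane's algorithm on [-14, -8, 11, -2, -15, 4, -14, -6]:

Scanning through the array:
Position 1 (value -8): max_ending_here = -8, max_so_far = -8
Position 2 (value 11): max_ending_here = 11, max_so_far = 11
Position 3 (value -2): max_ending_here = 9, max_so_far = 11
Position 4 (value -15): max_ending_here = -6, max_so_far = 11
Position 5 (value 4): max_ending_here = 4, max_so_far = 11
Position 6 (value -14): max_ending_here = -10, max_so_far = 11
Position 7 (value -6): max_ending_here = -6, max_so_far = 11

Maximum subarray: [11]
Maximum sum: 11

The maximum subarray is [11] with sum 11. This subarray runs from index 2 to index 2.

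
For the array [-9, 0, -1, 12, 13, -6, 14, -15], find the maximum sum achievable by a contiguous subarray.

Using Kadane's algorithm on [-9, 0, -1, 12, 13, -6, 14, -15]:

Scanning through the array:
Position 1 (value 0): max_ending_here = 0, max_so_far = 0
Position 2 (value -1): max_ending_here = -1, max_so_far = 0
Position 3 (value 12): max_ending_here = 12, max_so_far = 12
Position 4 (value 13): max_ending_here = 25, max_so_far = 25
Position 5 (value -6): max_ending_here = 19, max_so_far = 25
Position 6 (value 14): max_ending_here = 33, max_so_far = 33
Position 7 (value -15): max_ending_here = 18, max_so_far = 33

Maximum subarray: [12, 13, -6, 14]
Maximum sum: 33

The maximum subarray is [12, 13, -6, 14] with sum 33. This subarray runs from index 3 to index 6.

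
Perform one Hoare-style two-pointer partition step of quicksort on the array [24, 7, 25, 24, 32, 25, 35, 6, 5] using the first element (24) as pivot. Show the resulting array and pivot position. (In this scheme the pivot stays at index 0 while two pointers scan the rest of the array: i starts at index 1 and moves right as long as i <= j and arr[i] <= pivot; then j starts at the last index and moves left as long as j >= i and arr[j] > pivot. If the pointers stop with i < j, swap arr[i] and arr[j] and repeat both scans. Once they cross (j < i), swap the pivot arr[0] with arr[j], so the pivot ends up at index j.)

Hoare-style two-pointer partition with pivot = 24:

Initial array: [24, 7, 25, 24, 32, 25, 35, 6, 5]

Pointers start at i = 1, j = 8.
i stops at index 2 (arr[2]=25 > 24), j stops at index 8 (arr[8]=5 <= 24): swap arr[2] and arr[8], array becomes [24, 7, 5, 24, 32, 25, 35, 6, 25]
i stops at index 4 (arr[4]=32 > 24), j stops at index 7 (arr[7]=6 <= 24): swap arr[4] and arr[7], array becomes [24, 7, 5, 24, 6, 25, 35, 32, 25]
i ends at 5, j ends at 4: the pointers have crossed (j < i), so scanning stops.

Swap pivot arr[0] with arr[4] to place pivot at position 4: [6, 7, 5, 24, 24, 25, 35, 32, 25]
Pivot position: 4

After partitioning with pivot 24, the array becomes [6, 7, 5, 24, 24, 25, 35, 32, 25]. The pivot is placed at index 4. All elements to the left of the pivot are <= 24, and all elements to the right are > 24.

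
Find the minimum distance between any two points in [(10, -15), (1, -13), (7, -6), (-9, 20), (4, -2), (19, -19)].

Computing all pairwise distances among 6 points:

d((10, -15), (1, -13)) = 9.2195
d((10, -15), (7, -6)) = 9.4868
d((10, -15), (-9, 20)) = 39.8246
d((10, -15), (4, -2)) = 14.3178
d((10, -15), (19, -19)) = 9.8489
d((1, -13), (7, -6)) = 9.2195
d((1, -13), (-9, 20)) = 34.4819
d((1, -13), (4, -2)) = 11.4018
d((1, -13), (19, -19)) = 18.9737
d((7, -6), (-9, 20)) = 30.5287
d((7, -6), (4, -2)) = 5.0 <-- minimum
d((7, -6), (19, -19)) = 17.6918
d((-9, 20), (4, -2)) = 25.5539
d((-9, 20), (19, -19)) = 48.0104
d((4, -2), (19, -19)) = 22.6716

Closest pair: (7, -6) and (4, -2) with distance 5.0

The closest pair is (7, -6) and (4, -2) with Euclidean distance 5.0. For 6 points, brute-force pairwise comparison is shown above. For large n, the divide-and-conquer algorithm (sort by x, recurse on halves, check the dividing strip) achieves O(n log n).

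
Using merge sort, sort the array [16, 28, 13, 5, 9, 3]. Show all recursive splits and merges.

Merge sort trace:

Split: [16, 28, 13, 5, 9, 3] -> [16, 28, 13] and [5, 9, 3]
  Split: [16, 28, 13] -> [16] and [28, 13]
    Split: [28, 13] -> [28] and [13]
    Merge: [28] + [13] -> [13, 28]
  Merge: [16] + [13, 28] -> [13, 16, 28]
  Split: [5, 9, 3] -> [5] and [9, 3]
    Split: [9, 3] -> [9] and [3]
    Merge: [9] + [3] -> [3, 9]
  Merge: [5] + [3, 9] -> [3, 5, 9]
Merge: [13, 16, 28] + [3, 5, 9] -> [3, 5, 9, 13, 16, 28]

Final sorted array: [3, 5, 9, 13, 16, 28]

The merge sort proceeds by recursively splitting the array and merging sorted halves.
After all merges, the sorted array is [3, 5, 9, 13, 16, 28].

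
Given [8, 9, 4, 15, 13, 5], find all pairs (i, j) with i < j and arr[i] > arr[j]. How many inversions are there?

Finding inversions in [8, 9, 4, 15, 13, 5]:

(0, 2): arr[0]=8 > arr[2]=4
(0, 5): arr[0]=8 > arr[5]=5
(1, 2): arr[1]=9 > arr[2]=4
(1, 5): arr[1]=9 > arr[5]=5
(3, 4): arr[3]=15 > arr[4]=13
(3, 5): arr[3]=15 > arr[5]=5
(4, 5): arr[4]=13 > arr[5]=5

Total inversions: 7

The array has 7 inversion(s): (0,2), (0,5), (1,2), (1,5), (3,4), (3,5), (4,5). Each pair (i,j) satisfies i < j and arr[i] > arr[j].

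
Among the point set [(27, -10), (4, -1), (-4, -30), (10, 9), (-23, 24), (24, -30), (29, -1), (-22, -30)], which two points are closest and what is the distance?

Computing all pairwise distances among 8 points:

d((27, -10), (4, -1)) = 24.6982
d((27, -10), (-4, -30)) = 36.8917
d((27, -10), (10, 9)) = 25.4951
d((27, -10), (-23, 24)) = 60.4649
d((27, -10), (24, -30)) = 20.2237
d((27, -10), (29, -1)) = 9.2195 <-- minimum
d((27, -10), (-22, -30)) = 52.9245
d((4, -1), (-4, -30)) = 30.0832
d((4, -1), (10, 9)) = 11.6619
d((4, -1), (-23, 24)) = 36.7967
d((4, -1), (24, -30)) = 35.2278
d((4, -1), (29, -1)) = 25.0
d((4, -1), (-22, -30)) = 38.9487
d((-4, -30), (10, 9)) = 41.4367
d((-4, -30), (-23, 24)) = 57.2451
d((-4, -30), (24, -30)) = 28.0
d((-4, -30), (29, -1)) = 43.9318
d((-4, -30), (-22, -30)) = 18.0
d((10, 9), (-23, 24)) = 36.2491
d((10, 9), (24, -30)) = 41.4367
d((10, 9), (29, -1)) = 21.4709
d((10, 9), (-22, -30)) = 50.448
d((-23, 24), (24, -30)) = 71.5891
d((-23, 24), (29, -1)) = 57.6975
d((-23, 24), (-22, -30)) = 54.0093
d((24, -30), (29, -1)) = 29.4279
d((24, -30), (-22, -30)) = 46.0
d((29, -1), (-22, -30)) = 58.6686

Closest pair: (27, -10) and (29, -1) with distance 9.2195

The closest pair is (27, -10) and (29, -1) with Euclidean distance 9.2195. For 8 points, brute-force pairwise comparison is shown above. For large n, the divide-and-conquer algorithm (sort by x, recurse on halves, check the dividing strip) achieves O(n log n).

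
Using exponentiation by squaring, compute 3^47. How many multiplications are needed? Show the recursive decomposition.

Computing 3^47 by squaring (build up from 3^1; each line after the first costs one multiplication):

3^1 = 3
3^2 = (3^1)^2 = 3^2 = 9
3^4 = (3^2)^2 = 9^2 = 81
3^5 = 3 * 3^4 = 3 * 81 = 243
3^10 = (3^5)^2 = 243^2 = 59049
3^11 = 3 * 3^10 = 3 * 59049 = 177147
3^22 = (3^11)^2 = 177147^2 = 31381059609
3^23 = 3 * 3^22 = 3 * 31381059609 = 94143178827
3^46 = (3^23)^2 = 94143178827^2 = 8862938119652501095929
3^47 = 3 * 3^46 = 3 * 8862938119652501095929 = 26588814358957503287787

Result: 26588814358957503287787
Multiplications needed: 9 (9 lines after 3^1)

3^47 = 26588814358957503287787. Using exponentiation by squaring, this requires 9 multiplications. The key idea: if the exponent is even, square the half-power; if odd, multiply by the base once.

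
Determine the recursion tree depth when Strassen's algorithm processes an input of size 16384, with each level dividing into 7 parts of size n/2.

For divide and conquer with division factor 2:

Problem sizes at each level:
Level 0: 16384
Level 1: 8192
Level 2: 4096
Level 3: 2048
Level 4: 1024
Level 5: 512
Level 6: 256
Level 7: 128
Level 8: 64
Level 9: 32
Level 10: 16
Level 11: 8
Level 12: 4
Level 13: 2
Level 14: 1

The root is level 0 and the size-1 base case is level 14 (the tree spans levels 0 through 14, i.e. 15 levels counting the root), so the depth is the number of divisions: log_2(16384) = 14

The recursion tree depth is log_2(16384) = 14. At each level, the problem size is divided by 2, so it takes 14 divisions to reduce to a base case of size 1. The algorithm makes 7 recursive calls at each level.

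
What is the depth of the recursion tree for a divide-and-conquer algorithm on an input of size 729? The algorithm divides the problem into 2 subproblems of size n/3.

For divide and conquer with division factor 3:

Problem sizes at each level:
Level 0: 729
Level 1: 243
Level 2: 81
Level 3: 27
Level 4: 9
Level 5: 3
Level 6: 1

The root is level 0 and the size-1 base case is level 6 (the tree spans levels 0 through 6, i.e. 7 levels counting the root), so the depth is the number of divisions: log_3(729) = 6

The recursion tree depth is log_3(729) = 6. At each level, the problem size is divided by 3, so it takes 6 divisions to reduce to a base case of size 1. The algorithm makes 2 recursive calls at each level.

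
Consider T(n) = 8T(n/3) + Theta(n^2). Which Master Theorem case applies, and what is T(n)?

Master Theorem for T(n) = 8T(n/3) + O(n^2):

a = 8, b = 3, c = 2
log_b(a) = log_3(8) = 1.8928

Case 3: c = 2 > log_3(8) = 1.8928
T(n) = O(n^2) = O(n^2)

For T(n) = 8T(n/3) + O(n^2): log_3(8) = 1.8928. This is Case 3 of the Master Theorem (c > log_b(a), work dominated by root), giving O(n^2).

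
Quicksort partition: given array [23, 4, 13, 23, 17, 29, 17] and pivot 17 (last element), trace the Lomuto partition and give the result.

Lomuto partition with pivot = 17:

Initial array: [23, 4, 13, 23, 17, 29, 17]

arr[0]=23 > 17: no swap
arr[1]=4 <= 17: swap with position 0, array becomes [4, 23, 13, 23, 17, 29, 17]
arr[2]=13 <= 17: swap with position 1, array becomes [4, 13, 23, 23, 17, 29, 17]
arr[3]=23 > 17: no swap
arr[4]=17 <= 17: swap with position 2, array becomes [4, 13, 17, 23, 23, 29, 17]
arr[5]=29 > 17: no swap

Place pivot at position 3: [4, 13, 17, 17, 23, 29, 23]
Pivot position: 3

After partitioning with pivot 17, the array becomes [4, 13, 17, 17, 23, 29, 23]. The pivot is placed at index 3. All elements to the left of the pivot are <= 17, and all elements to the right are > 17.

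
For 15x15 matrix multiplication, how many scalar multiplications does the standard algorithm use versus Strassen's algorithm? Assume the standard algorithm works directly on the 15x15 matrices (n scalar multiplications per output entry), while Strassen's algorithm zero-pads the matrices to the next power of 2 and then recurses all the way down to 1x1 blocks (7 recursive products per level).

Matrix multiplication for 15x15 matrices:

Strassen's algorithm requires power-of-2 dimensions. Pad 15x15 to 16x16 (next power of 2).

Standard algorithm: 15^3 = 3375 multiplications
Strassen's algorithm: 7^(log2(16)) = 7^4 = 2401 multiplications
Savings: 3375 - 2401 = 974 multiplications

Standard: 3375 multiplications (15^3). Strassen: 2401 multiplications (7^4, after padding to 16x16). Strassen reduces 8 recursive multiplications to 7 at each level.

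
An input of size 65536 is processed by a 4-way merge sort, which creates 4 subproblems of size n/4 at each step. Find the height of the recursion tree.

For divide and conquer with division factor 4:

Problem sizes at each level:
Level 0: 65536
Level 1: 16384
Level 2: 4096
Level 3: 1024
Level 4: 256
Level 5: 64
Level 6: 16
Level 7: 4
Level 8: 1

The root is level 0 and the size-1 base case is level 8 (the tree spans levels 0 through 8, i.e. 9 levels counting the root), so the depth is the number of divisions: log_4(65536) = 8

The recursion tree depth is log_4(65536) = 8. At each level, the problem size is divided by 4, so it takes 8 divisions to reduce to a base case of size 1. The algorithm makes 4 recursive calls at each level.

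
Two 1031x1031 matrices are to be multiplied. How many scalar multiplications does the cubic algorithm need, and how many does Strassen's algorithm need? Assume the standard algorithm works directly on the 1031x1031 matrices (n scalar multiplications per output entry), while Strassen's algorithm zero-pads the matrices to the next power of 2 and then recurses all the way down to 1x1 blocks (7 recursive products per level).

Matrix multiplication for 1031x1031 matrices:

Strassen's algorithm requires power-of-2 dimensions. Pad 1031x1031 to 2048x2048 (next power of 2).

Standard algorithm: 1031^3 = 1095912791 multiplications
Strassen's algorithm: 7^(log2(2048)) = 7^11 = 1977326743 multiplications
Difference: 1095912791 - 1977326743 = -881413952 (Strassen uses MORE here due to padding overhead — for small or just-over-power-of-2 n, padding can outweigh the per-level savings)

Standard: 1095912791 multiplications (1031^3). Strassen: 1977326743 multiplications (7^11, after padding to 2048x2048). Strassen reduces 8 recursive multiplications to 7 at each level.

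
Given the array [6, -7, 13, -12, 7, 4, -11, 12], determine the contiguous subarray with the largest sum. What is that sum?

Using Kadane's algorithm on [6, -7, 13, -12, 7, 4, -11, 12]:

Scanning through the array:
Position 1 (value -7): max_ending_here = -1, max_so_far = 6
Position 2 (value 13): max_ending_here = 13, max_so_far = 13
Position 3 (value -12): max_ending_here = 1, max_so_far = 13
Position 4 (value 7): max_ending_here = 8, max_so_far = 13
Position 5 (value 4): max_ending_here = 12, max_so_far = 13
Position 6 (value -11): max_ending_here = 1, max_so_far = 13
Position 7 (value 12): max_ending_here = 13, max_so_far = 13

Maximum subarray: [13]
Maximum sum: 13

The maximum subarray is [13] with sum 13. This subarray runs from index 2 to index 2.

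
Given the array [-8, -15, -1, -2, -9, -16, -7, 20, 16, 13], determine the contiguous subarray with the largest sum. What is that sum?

Using Kadane's algorithm on [-8, -15, -1, -2, -9, -16, -7, 20, 16, 13]:

Scanning through the array:
Position 1 (value -15): max_ending_here = -15, max_so_far = -8
Position 2 (value -1): max_ending_here = -1, max_so_far = -1
Position 3 (value -2): max_ending_here = -2, max_so_far = -1
Position 4 (value -9): max_ending_here = -9, max_so_far = -1
Position 5 (value -16): max_ending_here = -16, max_so_far = -1
Position 6 (value -7): max_ending_here = -7, max_so_far = -1
Position 7 (value 20): max_ending_here = 20, max_so_far = 20
Position 8 (value 16): max_ending_here = 36, max_so_far = 36
Position 9 (value 13): max_ending_here = 49, max_so_far = 49

Maximum subarray: [20, 16, 13]
Maximum sum: 49

The maximum subarray is [20, 16, 13] with sum 49. This subarray runs from index 7 to index 9.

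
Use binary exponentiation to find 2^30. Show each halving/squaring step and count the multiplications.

Computing 2^30 by squaring (build up from 2^1; each line after the first costs one multiplication):

2^1 = 2
2^2 = (2^1)^2 = 2^2 = 4
2^3 = 2 * 2^2 = 2 * 4 = 8
2^6 = (2^3)^2 = 8^2 = 64
2^7 = 2 * 2^6 = 2 * 64 = 128
2^14 = (2^7)^2 = 128^2 = 16384
2^15 = 2 * 2^14 = 2 * 16384 = 32768
2^30 = (2^15)^2 = 32768^2 = 1073741824

Result: 1073741824
Multiplications needed: 7 (7 lines after 2^1)

2^30 = 1073741824. Using exponentiation by squaring, this requires 7 multiplications. The key idea: if the exponent is even, square the half-power; if odd, multiply by the base once.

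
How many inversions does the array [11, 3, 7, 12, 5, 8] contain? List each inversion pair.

Finding inversions in [11, 3, 7, 12, 5, 8]:

(0, 1): arr[0]=11 > arr[1]=3
(0, 2): arr[0]=11 > arr[2]=7
(0, 4): arr[0]=11 > arr[4]=5
(0, 5): arr[0]=11 > arr[5]=8
(2, 4): arr[2]=7 > arr[4]=5
(3, 4): arr[3]=12 > arr[4]=5
(3, 5): arr[3]=12 > arr[5]=8

Total inversions: 7

The array has 7 inversion(s): (0,1), (0,2), (0,4), (0,5), (2,4), (3,4), (3,5). Each pair (i,j) satisfies i < j and arr[i] > arr[j].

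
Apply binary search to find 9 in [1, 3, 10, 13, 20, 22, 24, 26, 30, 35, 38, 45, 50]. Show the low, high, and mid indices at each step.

Binary search for 9 in [1, 3, 10, 13, 20, 22, 24, 26, 30, 35, 38, 45, 50]:

lo=0, hi=12, mid=6, arr[mid]=24 -> 24 > 9, search left half
lo=0, hi=5, mid=2, arr[mid]=10 -> 10 > 9, search left half
lo=0, hi=1, mid=0, arr[mid]=1 -> 1 < 9, search right half
lo=1, hi=1, mid=1, arr[mid]=3 -> 3 < 9, search right half
lo=2 > hi=1, target 9 not found

Binary search determines that 9 is not in the array after 4 comparisons. The search space was exhausted without finding the target.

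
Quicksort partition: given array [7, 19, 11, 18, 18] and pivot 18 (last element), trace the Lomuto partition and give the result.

Lomuto partition with pivot = 18:

Initial array: [7, 19, 11, 18, 18]

arr[0]=7 <= 18: swap with position 0, array becomes [7, 19, 11, 18, 18]
arr[1]=19 > 18: no swap
arr[2]=11 <= 18: swap with position 1, array becomes [7, 11, 19, 18, 18]
arr[3]=18 <= 18: swap with position 2, array becomes [7, 11, 18, 19, 18]

Place pivot at position 3: [7, 11, 18, 18, 19]
Pivot position: 3

After partitioning with pivot 18, the array becomes [7, 11, 18, 18, 19]. The pivot is placed at index 3. All elements to the left of the pivot are <= 18, and all elements to the right are > 18.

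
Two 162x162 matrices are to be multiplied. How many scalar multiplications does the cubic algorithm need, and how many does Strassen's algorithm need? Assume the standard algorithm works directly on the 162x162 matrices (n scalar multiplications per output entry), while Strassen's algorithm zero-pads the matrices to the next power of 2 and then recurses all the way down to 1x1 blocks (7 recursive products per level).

Matrix multiplication for 162x162 matrices:

Strassen's algorithm requires power-of-2 dimensions. Pad 162x162 to 256x256 (next power of 2).

Standard algorithm: 162^3 = 4251528 multiplications
Strassen's algorithm: 7^(log2(256)) = 7^8 = 5764801 multiplications
Difference: 4251528 - 5764801 = -1513273 (Strassen uses MORE here due to padding overhead — for small or just-over-power-of-2 n, padding can outweigh the per-level savings)

Standard: 4251528 multiplications (162^3). Strassen: 5764801 multiplications (7^8, after padding to 256x256). Strassen reduces 8 recursive multiplications to 7 at each level.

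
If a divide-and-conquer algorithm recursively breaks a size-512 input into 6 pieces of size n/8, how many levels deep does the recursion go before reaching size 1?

For divide and conquer with division factor 8:

Problem sizes at each level:
Level 0: 512
Level 1: 64
Level 2: 8
Level 3: 1

The root is level 0 and the size-1 base case is level 3 (the tree spans levels 0 through 3, i.e. 4 levels counting the root), so the depth is the number of divisions: log_8(512) = 3

The recursion tree depth is log_8(512) = 3. At each level, the problem size is divided by 8, so it takes 3 divisions to reduce to a base case of size 1. The algorithm makes 6 recursive calls at each level.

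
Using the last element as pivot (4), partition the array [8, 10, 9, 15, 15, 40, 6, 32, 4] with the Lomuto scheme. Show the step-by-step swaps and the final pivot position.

Lomuto partition with pivot = 4:

Initial array: [8, 10, 9, 15, 15, 40, 6, 32, 4]

arr[0]=8 > 4: no swap
arr[1]=10 > 4: no swap
arr[2]=9 > 4: no swap
arr[3]=15 > 4: no swap
arr[4]=15 > 4: no swap
arr[5]=40 > 4: no swap
arr[6]=6 > 4: no swap
arr[7]=32 > 4: no swap

Place pivot at position 0: [4, 10, 9, 15, 15, 40, 6, 32, 8]
Pivot position: 0

After partitioning with pivot 4, the array becomes [4, 10, 9, 15, 15, 40, 6, 32, 8]. The pivot is placed at index 0. All elements to the left of the pivot are <= 4, and all elements to the right are > 4.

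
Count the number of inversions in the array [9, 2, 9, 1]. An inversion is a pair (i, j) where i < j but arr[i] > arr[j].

Finding inversions in [9, 2, 9, 1]:

(0, 1): arr[0]=9 > arr[1]=2
(0, 3): arr[0]=9 > arr[3]=1
(1, 3): arr[1]=2 > arr[3]=1
(2, 3): arr[2]=9 > arr[3]=1

Total inversions: 4

The array has 4 inversion(s): (0,1), (0,3), (1,3), (2,3). Each pair (i,j) satisfies i < j and arr[i] > arr[j].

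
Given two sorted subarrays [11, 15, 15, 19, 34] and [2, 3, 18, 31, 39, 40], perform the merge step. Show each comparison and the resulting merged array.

Merging process:

Compare 11 vs 2: take 2 from right. Merged: [2]
Compare 11 vs 3: take 3 from right. Merged: [2, 3]
Compare 11 vs 18: take 11 from left. Merged: [2, 3, 11]
Compare 15 vs 18: take 15 from left. Merged: [2, 3, 11, 15]
Compare 15 vs 18: take 15 from left. Merged: [2, 3, 11, 15, 15]
Compare 19 vs 18: take 18 from right. Merged: [2, 3, 11, 15, 15, 18]
Compare 19 vs 31: take 19 from left. Merged: [2, 3, 11, 15, 15, 18, 19]
Compare 34 vs 31: take 31 from right. Merged: [2, 3, 11, 15, 15, 18, 19, 31]
Compare 34 vs 39: take 34 from left. Merged: [2, 3, 11, 15, 15, 18, 19, 31, 34]
Append remaining from right: [39, 40]. Merged: [2, 3, 11, 15, 15, 18, 19, 31, 34, 39, 40]

Final merged array: [2, 3, 11, 15, 15, 18, 19, 31, 34, 39, 40]
Total comparisons: 9

The merged array is [2, 3, 11, 15, 15, 18, 19, 31, 34, 39, 40], requiring 9 comparisons. The merge step runs in O(n) time where n is the total number of elements.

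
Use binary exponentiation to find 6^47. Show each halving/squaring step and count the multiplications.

Computing 6^47 by squaring (build up from 6^1; each line after the first costs one multiplication):

6^1 = 6
6^2 = (6^1)^2 = 6^2 = 36
6^4 = (6^2)^2 = 36^2 = 1296
6^5 = 6 * 6^4 = 6 * 1296 = 7776
6^10 = (6^5)^2 = 7776^2 = 60466176
6^11 = 6 * 6^10 = 6 * 60466176 = 362797056
6^22 = (6^11)^2 = 362797056^2 = 131621703842267136
6^23 = 6 * 6^22 = 6 * 131621703842267136 = 789730223053602816
6^46 = (6^23)^2 = 789730223053602816^2 = 623673825204293256669089197883129856
6^47 = 6 * 6^46 = 6 * 623673825204293256669089197883129856 = 3742042951225759540014535187298779136

Result: 3742042951225759540014535187298779136
Multiplications needed: 9 (9 lines after 6^1)

6^47 = 3742042951225759540014535187298779136. Using exponentiation by squaring, this requires 9 multiplications. The key idea: if the exponent is even, square the half-power; if odd, multiply by the base once.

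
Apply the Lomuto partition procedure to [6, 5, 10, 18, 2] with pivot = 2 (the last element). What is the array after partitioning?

Lomuto partition with pivot = 2:

Initial array: [6, 5, 10, 18, 2]

arr[0]=6 > 2: no swap
arr[1]=5 > 2: no swap
arr[2]=10 > 2: no swap
arr[3]=18 > 2: no swap

Place pivot at position 0: [2, 5, 10, 18, 6]
Pivot position: 0

After partitioning with pivot 2, the array becomes [2, 5, 10, 18, 6]. The pivot is placed at index 0. All elements to the left of the pivot are <= 2, and all elements to the right are > 2.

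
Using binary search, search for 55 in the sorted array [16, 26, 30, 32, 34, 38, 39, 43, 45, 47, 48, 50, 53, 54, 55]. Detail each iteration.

Binary search for 55 in [16, 26, 30, 32, 34, 38, 39, 43, 45, 47, 48, 50, 53, 54, 55]:

lo=0, hi=14, mid=7, arr[mid]=43 -> 43 < 55, search right half
lo=8, hi=14, mid=11, arr[mid]=50 -> 50 < 55, search right half
lo=12, hi=14, mid=13, arr[mid]=54 -> 54 < 55, search right half
lo=14, hi=14, mid=14, arr[mid]=55 -> Found target at index 14!

Binary search finds 55 at index 14 after 4 comparisons. The search repeatedly halves the search space by comparing with the middle element.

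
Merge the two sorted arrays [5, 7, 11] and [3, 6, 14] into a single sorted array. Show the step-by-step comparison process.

Merging process:

Compare 5 vs 3: take 3 from right. Merged: [3]
Compare 5 vs 6: take 5 from left. Merged: [3, 5]
Compare 7 vs 6: take 6 from right. Merged: [3, 5, 6]
Compare 7 vs 14: take 7 from left. Merged: [3, 5, 6, 7]
Compare 11 vs 14: take 11 from left. Merged: [3, 5, 6, 7, 11]
Append remaining from right: [14]. Merged: [3, 5, 6, 7, 11, 14]

Final merged array: [3, 5, 6, 7, 11, 14]
Total comparisons: 5

The merged array is [3, 5, 6, 7, 11, 14], requiring 5 comparisons. The merge step runs in O(n) time where n is the total number of elements.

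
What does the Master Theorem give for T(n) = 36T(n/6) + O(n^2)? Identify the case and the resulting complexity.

Master Theorem for T(n) = 36T(n/6) + O(n^2):

a = 36, b = 6, c = 2
log_b(a) = log_6(36) = 2.0000

Case 2: c = 2 = log_6(36) = 2.0000
T(n) = O(n^2 log n) = O(n^2 log n)

For T(n) = 36T(n/6) + O(n^2): log_6(36) = 2.0000. This is Case 2 of the Master Theorem (c = log_b(a), equal work at all levels), giving O(n^2 log n).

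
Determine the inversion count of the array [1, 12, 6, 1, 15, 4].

Finding inversions in [1, 12, 6, 1, 15, 4]:

(1, 2): arr[1]=12 > arr[2]=6
(1, 3): arr[1]=12 > arr[3]=1
(1, 5): arr[1]=12 > arr[5]=4
(2, 3): arr[2]=6 > arr[3]=1
(2, 5): arr[2]=6 > arr[5]=4
(4, 5): arr[4]=15 > arr[5]=4

Total inversions: 6

The array has 6 inversion(s): (1,2), (1,3), (1,5), (2,3), (2,5), (4,5). Each pair (i,j) satisfies i < j and arr[i] > arr[j].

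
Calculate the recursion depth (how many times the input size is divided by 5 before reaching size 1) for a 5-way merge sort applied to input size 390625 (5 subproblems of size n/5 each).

For divide and conquer with division factor 5:

Problem sizes at each level:
Level 0: 390625
Level 1: 78125
Level 2: 15625
Level 3: 3125
Level 4: 625
Level 5: 125
Level 6: 25
Level 7: 5
Level 8: 1

The root is level 0 and the size-1 base case is level 8 (the tree spans levels 0 through 8, i.e. 9 levels counting the root), so the depth is the number of divisions: log_5(390625) = 8

The recursion tree depth is log_5(390625) = 8. At each level, the problem size is divided by 5, so it takes 8 divisions to reduce to a base case of size 1. The algorithm makes 5 recursive calls at each level.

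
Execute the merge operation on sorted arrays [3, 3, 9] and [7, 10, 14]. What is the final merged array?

Merging process:

Compare 3 vs 7: take 3 from left. Merged: [3]
Compare 3 vs 7: take 3 from left. Merged: [3, 3]
Compare 9 vs 7: take 7 from right. Merged: [3, 3, 7]
Compare 9 vs 10: take 9 from left. Merged: [3, 3, 7, 9]
Append remaining from right: [10, 14]. Merged: [3, 3, 7, 9, 10, 14]

Final merged array: [3, 3, 7, 9, 10, 14]
Total comparisons: 4

The merged array is [3, 3, 7, 9, 10, 14], requiring 4 comparisons. The merge step runs in O(n) time where n is the total number of elements.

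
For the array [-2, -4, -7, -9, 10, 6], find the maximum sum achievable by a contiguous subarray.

Using Kadane's algorithm on [-2, -4, -7, -9, 10, 6]:

Scanning through the array:
Position 1 (value -4): max_ending_here = -4, max_so_far = -2
Position 2 (value -7): max_ending_here = -7, max_so_far = -2
Position 3 (value -9): max_ending_here = -9, max_so_far = -2
Position 4 (value 10): max_ending_here = 10, max_so_far = 10
Position 5 (value 6): max_ending_here = 16, max_so_far = 16

Maximum subarray: [10, 6]
Maximum sum: 16

The maximum subarray is [10, 6] with sum 16. This subarray runs from index 4 to index 5.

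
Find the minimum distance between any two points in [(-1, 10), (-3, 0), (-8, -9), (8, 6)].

Computing all pairwise distances among 4 points:

d((-1, 10), (-3, 0)) = 10.198
d((-1, 10), (-8, -9)) = 20.2485
d((-1, 10), (8, 6)) = 9.8489 <-- minimum
d((-3, 0), (-8, -9)) = 10.2956
d((-3, 0), (8, 6)) = 12.53
d((-8, -9), (8, 6)) = 21.9317

Closest pair: (-1, 10) and (8, 6) with distance 9.8489

The closest pair is (-1, 10) and (8, 6) with Euclidean distance 9.8489. For 4 points, brute-force pairwise comparison is shown above. For large n, the divide-and-conquer algorithm (sort by x, recurse on halves, check the dividing strip) achieves O(n log n).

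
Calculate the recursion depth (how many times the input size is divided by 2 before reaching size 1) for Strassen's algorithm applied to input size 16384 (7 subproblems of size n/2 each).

For divide and conquer with division factor 2:

Problem sizes at each level:
Level 0: 16384
Level 1: 8192
Level 2: 4096
Level 3: 2048
Level 4: 1024
Level 5: 512
Level 6: 256
Level 7: 128
Level 8: 64
Level 9: 32
Level 10: 16
Level 11: 8
Level 12: 4
Level 13: 2
Level 14: 1

The root is level 0 and the size-1 base case is level 14 (the tree spans levels 0 through 14, i.e. 15 levels counting the root), so the depth is the number of divisions: log_2(16384) = 14

The recursion tree depth is log_2(16384) = 14. At each level, the problem size is divided by 2, so it takes 14 divisions to reduce to a base case of size 1. The algorithm makes 7 recursive calls at each level.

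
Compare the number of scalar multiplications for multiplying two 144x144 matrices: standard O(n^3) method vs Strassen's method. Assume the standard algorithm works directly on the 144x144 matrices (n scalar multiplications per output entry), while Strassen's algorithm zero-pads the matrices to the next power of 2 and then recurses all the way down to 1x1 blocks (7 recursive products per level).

Matrix multiplication for 144x144 matrices:

Strassen's algorithm requires power-of-2 dimensions. Pad 144x144 to 256x256 (next power of 2).

Standard algorithm: 144^3 = 2985984 multiplications
Strassen's algorithm: 7^(log2(256)) = 7^8 = 5764801 multiplications
Difference: 2985984 - 5764801 = -2778817 (Strassen uses MORE here due to padding overhead — for small or just-over-power-of-2 n, padding can outweigh the per-level savings)

Standard: 2985984 multiplications (144^3). Strassen: 5764801 multiplications (7^8, after padding to 256x256). Strassen reduces 8 recursive multiplications to 7 at each level.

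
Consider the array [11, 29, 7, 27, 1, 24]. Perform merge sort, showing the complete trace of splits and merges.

Merge sort trace:

Split: [11, 29, 7, 27, 1, 24] -> [11, 29, 7] and [27, 1, 24]
  Split: [11, 29, 7] -> [11] and [29, 7]
    Split: [29, 7] -> [29] and [7]
    Merge: [29] + [7] -> [7, 29]
  Merge: [11] + [7, 29] -> [7, 11, 29]
  Split: [27, 1, 24] -> [27] and [1, 24]
    Split: [1, 24] -> [1] and [24]
    Merge: [1] + [24] -> [1, 24]
  Merge: [27] + [1, 24] -> [1, 24, 27]
Merge: [7, 11, 29] + [1, 24, 27] -> [1, 7, 11, 24, 27, 29]

Final sorted array: [1, 7, 11, 24, 27, 29]

The merge sort proceeds by recursively splitting the array and merging sorted halves.
After all merges, the sorted array is [1, 7, 11, 24, 27, 29].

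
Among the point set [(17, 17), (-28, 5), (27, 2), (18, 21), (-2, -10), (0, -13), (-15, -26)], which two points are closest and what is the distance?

Computing all pairwise distances among 7 points:

d((17, 17), (-28, 5)) = 46.5725
d((17, 17), (27, 2)) = 18.0278
d((17, 17), (18, 21)) = 4.1231
d((17, 17), (-2, -10)) = 33.0151
d((17, 17), (0, -13)) = 34.4819
d((17, 17), (-15, -26)) = 53.6004
d((-28, 5), (27, 2)) = 55.0818
d((-28, 5), (18, 21)) = 48.7032
d((-28, 5), (-2, -10)) = 30.0167
d((-28, 5), (0, -13)) = 33.2866
d((-28, 5), (-15, -26)) = 33.6155
d((27, 2), (18, 21)) = 21.0238
d((27, 2), (-2, -10)) = 31.3847
d((27, 2), (0, -13)) = 30.8869
d((27, 2), (-15, -26)) = 50.4777
d((18, 21), (-2, -10)) = 36.8917
d((18, 21), (0, -13)) = 38.4708
d((18, 21), (-15, -26)) = 57.4282
d((-2, -10), (0, -13)) = 3.6056 <-- minimum
d((-2, -10), (-15, -26)) = 20.6155
d((0, -13), (-15, -26)) = 19.8494

Closest pair: (-2, -10) and (0, -13) with distance 3.6056

The closest pair is (-2, -10) and (0, -13) with Euclidean distance 3.6056. For 7 points, brute-force pairwise comparison is shown above. For large n, the divide-and-conquer algorithm (sort by x, recurse on halves, check the dividing strip) achieves O(n log n).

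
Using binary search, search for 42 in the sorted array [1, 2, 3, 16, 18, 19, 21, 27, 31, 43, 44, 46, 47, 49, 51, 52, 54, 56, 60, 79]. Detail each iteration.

Binary search for 42 in [1, 2, 3, 16, 18, 19, 21, 27, 31, 43, 44, 46, 47, 49, 51, 52, 54, 56, 60, 79]:

lo=0, hi=19, mid=9, arr[mid]=43 -> 43 > 42, search left half
lo=0, hi=8, mid=4, arr[mid]=18 -> 18 < 42, search right half
lo=5, hi=8, mid=6, arr[mid]=21 -> 21 < 42, search right half
lo=7, hi=8, mid=7, arr[mid]=27 -> 27 < 42, search right half
lo=8, hi=8, mid=8, arr[mid]=31 -> 31 < 42, search right half
lo=9 > hi=8, target 42 not found

Binary search determines that 42 is not in the array after 5 comparisons. The search space was exhausted without finding the target.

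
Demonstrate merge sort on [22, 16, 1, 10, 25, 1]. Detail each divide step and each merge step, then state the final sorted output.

Merge sort trace:

Split: [22, 16, 1, 10, 25, 1] -> [22, 16, 1] and [10, 25, 1]
  Split: [22, 16, 1] -> [22] and [16, 1]
    Split: [16, 1] -> [16] and [1]
    Merge: [16] + [1] -> [1, 16]
  Merge: [22] + [1, 16] -> [1, 16, 22]
  Split: [10, 25, 1] -> [10] and [25, 1]
    Split: [25, 1] -> [25] and [1]
    Merge: [25] + [1] -> [1, 25]
  Merge: [10] + [1, 25] -> [1, 10, 25]
Merge: [1, 16, 22] + [1, 10, 25] -> [1, 1, 10, 16, 22, 25]

Final sorted array: [1, 1, 10, 16, 22, 25]

The merge sort proceeds by recursively splitting the array and merging sorted halves.
After all merges, the sorted array is [1, 1, 10, 16, 22, 25].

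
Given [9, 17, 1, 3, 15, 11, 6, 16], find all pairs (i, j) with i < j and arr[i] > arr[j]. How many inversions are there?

Finding inversions in [9, 17, 1, 3, 15, 11, 6, 16]:

(0, 2): arr[0]=9 > arr[2]=1
(0, 3): arr[0]=9 > arr[3]=3
(0, 6): arr[0]=9 > arr[6]=6
(1, 2): arr[1]=17 > arr[2]=1
(1, 3): arr[1]=17 > arr[3]=3
(1, 4): arr[1]=17 > arr[4]=15
(1, 5): arr[1]=17 > arr[5]=11
(1, 6): arr[1]=17 > arr[6]=6
(1, 7): arr[1]=17 > arr[7]=16
(4, 5): arr[4]=15 > arr[5]=11
(4, 6): arr[4]=15 > arr[6]=6
(5, 6): arr[5]=11 > arr[6]=6

Total inversions: 12

The array has 12 inversion(s): (0,2), (0,3), (0,6), (1,2), (1,3), (1,4), (1,5), (1,6), (1,7), (4,5), (4,6), (5,6). Each pair (i,j) satisfies i < j and arr[i] > arr[j].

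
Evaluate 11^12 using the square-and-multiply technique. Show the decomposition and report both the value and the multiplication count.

Computing 11^12 by squaring (build up from 11^1; each line after the first costs one multiplication):

11^1 = 11
11^2 = (11^1)^2 = 11^2 = 121
11^3 = 11 * 11^2 = 11 * 121 = 1331
11^6 = (11^3)^2 = 1331^2 = 1771561
11^12 = (11^6)^2 = 1771561^2 = 3138428376721

Result: 3138428376721
Multiplications needed: 4 (4 lines after 11^1)

11^12 = 3138428376721. Using exponentiation by squaring, this requires 4 multiplications. The key idea: if the exponent is even, square the half-power; if odd, multiply by the base once.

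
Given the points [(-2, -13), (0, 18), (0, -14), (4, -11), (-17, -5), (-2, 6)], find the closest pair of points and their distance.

Computing all pairwise distances among 6 points:

d((-2, -13), (0, 18)) = 31.0644
d((-2, -13), (0, -14)) = 2.2361 <-- minimum
d((-2, -13), (4, -11)) = 6.3246
d((-2, -13), (-17, -5)) = 17.0
d((-2, -13), (-2, 6)) = 19.0
d((0, 18), (0, -14)) = 32.0
d((0, 18), (4, -11)) = 29.2746
d((0, 18), (-17, -5)) = 28.6007
d((0, 18), (-2, 6)) = 12.1655
d((0, -14), (4, -11)) = 5.0
d((0, -14), (-17, -5)) = 19.2354
d((0, -14), (-2, 6)) = 20.0998
d((4, -11), (-17, -5)) = 21.8403
d((4, -11), (-2, 6)) = 18.0278
d((-17, -5), (-2, 6)) = 18.6011

Closest pair: (-2, -13) and (0, -14) with distance 2.2361

The closest pair is (-2, -13) and (0, -14) with Euclidean distance 2.2361. For 6 points, brute-force pairwise comparison is shown above. For large n, the divide-and-conquer algorithm (sort by x, recurse on halves, check the dividing strip) achieves O(n log n).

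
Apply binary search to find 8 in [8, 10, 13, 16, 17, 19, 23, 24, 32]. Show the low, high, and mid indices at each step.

Binary search for 8 in [8, 10, 13, 16, 17, 19, 23, 24, 32]:

lo=0, hi=8, mid=4, arr[mid]=17 -> 17 > 8, search left half
lo=0, hi=3, mid=1, arr[mid]=10 -> 10 > 8, search left half
lo=0, hi=0, mid=0, arr[mid]=8 -> Found target at index 0!

Binary search finds 8 at index 0 after 3 comparisons. The search repeatedly halves the search space by comparing with the middle element.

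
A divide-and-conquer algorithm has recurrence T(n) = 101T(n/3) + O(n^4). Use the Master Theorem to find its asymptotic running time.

Master Theorem for T(n) = 101T(n/3) + O(n^4):

a = 101, b = 3, c = 4
log_b(a) = log_3(101) = 4.2009

Case 1: c = 4 < log_3(101) = 4.2009
T(n) = O(n^(log_3 101))

For T(n) = 101T(n/3) + O(n^4): log_3(101) = 4.2009. This is Case 1 of the Master Theorem (c < log_b(a), work dominated by leaves), giving O(n^(log_3 101)).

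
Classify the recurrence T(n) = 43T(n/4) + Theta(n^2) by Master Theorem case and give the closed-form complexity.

Master Theorem for T(n) = 43T(n/4) + O(n^2):

a = 43, b = 4, c = 2
log_b(a) = log_4(43) = 2.7131

Case 1: c = 2 < log_4(43) = 2.7131
T(n) = O(n^(log_4 43))

For T(n) = 43T(n/4) + O(n^2): log_4(43) = 2.7131. This is Case 1 of the Master Theorem (c < log_b(a), work dominated by leaves), giving O(n^(log_4 43)).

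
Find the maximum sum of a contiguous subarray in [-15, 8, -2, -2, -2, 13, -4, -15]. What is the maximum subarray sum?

Using Kadane's algorithm on [-15, 8, -2, -2, -2, 13, -4, -15]:

Scanning through the array:
Position 1 (value 8): max_ending_here = 8, max_so_far = 8
Position 2 (value -2): max_ending_here = 6, max_so_far = 8
Position 3 (value -2): max_ending_here = 4, max_so_far = 8
Position 4 (value -2): max_ending_here = 2, max_so_far = 8
Position 5 (value 13): max_ending_here = 15, max_so_far = 15
Position 6 (value -4): max_ending_here = 11, max_so_far = 15
Position 7 (value -15): max_ending_here = -4, max_so_far = 15

Maximum subarray: [8, -2, -2, -2, 13]
Maximum sum: 15

The maximum subarray is [8, -2, -2, -2, 13] with sum 15. This subarray runs from index 1 to index 5.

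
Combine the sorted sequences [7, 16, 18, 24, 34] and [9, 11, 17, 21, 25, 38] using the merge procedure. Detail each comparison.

Merging process:

Compare 7 vs 9: take 7 from left. Merged: [7]
Compare 16 vs 9: take 9 from right. Merged: [7, 9]
Compare 16 vs 11: take 11 from right. Merged: [7, 9, 11]
Compare 16 vs 17: take 16 from left. Merged: [7, 9, 11, 16]
Compare 18 vs 17: take 17 from right. Merged: [7, 9, 11, 16, 17]
Compare 18 vs 21: take 18 from left. Merged: [7, 9, 11, 16, 17, 18]
Compare 24 vs 21: take 21 from right. Merged: [7, 9, 11, 16, 17, 18, 21]
Compare 24 vs 25: take 24 from left. Merged: [7, 9, 11, 16, 17, 18, 21, 24]
Compare 34 vs 25: take 25 from right. Merged: [7, 9, 11, 16, 17, 18, 21, 24, 25]
Compare 34 vs 38: take 34 from left. Merged: [7, 9, 11, 16, 17, 18, 21, 24, 25, 34]
Append remaining from right: [38]. Merged: [7, 9, 11, 16, 17, 18, 21, 24, 25, 34, 38]

Final merged array: [7, 9, 11, 16, 17, 18, 21, 24, 25, 34, 38]
Total comparisons: 10

The merged array is [7, 9, 11, 16, 17, 18, 21, 24, 25, 34, 38], requiring 10 comparisons. The merge step runs in O(n) time where n is the total number of elements.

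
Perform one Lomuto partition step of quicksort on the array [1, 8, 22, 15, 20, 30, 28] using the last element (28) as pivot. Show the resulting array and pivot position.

Lomuto partition with pivot = 28:

Initial array: [1, 8, 22, 15, 20, 30, 28]

arr[0]=1 <= 28: swap with position 0, array becomes [1, 8, 22, 15, 20, 30, 28]
arr[1]=8 <= 28: swap with position 1, array becomes [1, 8, 22, 15, 20, 30, 28]
arr[2]=22 <= 28: swap with position 2, array becomes [1, 8, 22, 15, 20, 30, 28]
arr[3]=15 <= 28: swap with position 3, array becomes [1, 8, 22, 15, 20, 30, 28]
arr[4]=20 <= 28: swap with position 4, array becomes [1, 8, 22, 15, 20, 30, 28]
arr[5]=30 > 28: no swap

Place pivot at position 5: [1, 8, 22, 15, 20, 28, 30]
Pivot position: 5

After partitioning with pivot 28, the array becomes [1, 8, 22, 15, 20, 28, 30]. The pivot is placed at index 5. All elements to the left of the pivot are <= 28, and all elements to the right are > 28.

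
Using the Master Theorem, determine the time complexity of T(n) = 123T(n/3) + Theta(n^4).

Master Theorem for T(n) = 123T(n/3) + O(n^4):

a = 123, b = 3, c = 4
log_b(a) = log_3(123) = 4.3802

Case 1: c = 4 < log_3(123) = 4.3802
T(n) = O(n^(log_3 123))

For T(n) = 123T(n/3) + O(n^4): log_3(123) = 4.3802. This is Case 1 of the Master Theorem (c < log_b(a), work dominated by leaves), giving O(n^(log_3 123)).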